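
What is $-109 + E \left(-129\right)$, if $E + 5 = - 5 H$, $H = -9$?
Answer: $-5269$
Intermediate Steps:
$E = 40$ ($E = -5 - -45 = -5 + 45 = 40$)
$-109 + E \left(-129\right) = -109 + 40 \left(-129\right) = -109 - 5160 = -5269$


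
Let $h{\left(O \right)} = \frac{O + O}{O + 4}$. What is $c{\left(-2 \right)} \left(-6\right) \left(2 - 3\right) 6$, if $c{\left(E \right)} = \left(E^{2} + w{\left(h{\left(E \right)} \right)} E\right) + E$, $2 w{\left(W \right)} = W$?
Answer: $144$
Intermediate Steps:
$h{\left(O \right)} = \frac{2 O}{4 + O}$
$w{\left(W \right)} = \frac{W}{2}$
$c{\left(E \right)} = E + E^{2} + \frac{E^{2}}{4 + E}$ ($c{\left(E \right)} = \left(E^{2} + \frac{2 E \frac{1}{4 + E}}{2} E\right) + E = \left(E^{2} + \frac{E}{4 + E} E\right) + E = \left(E^{2} + \frac{E^{2}}{4 + E}\right) + E = E + E^{2} + \frac{E^{2}}{4 + E}$)
$c{\left(-2 \right)} \left(-6\right) \left(2 - 3\right) 6 = - \frac{2 \left(-2 + \left(1 - 2\right) \left(4 - 2\right)\right)}{4 - 2} \left(-6\right) \left(2 - 3\right) 6 = - \frac{2 \left(-2 - 2\right)}{2} \left(-6\right) \left(\left(-1\right) 6\right) = \left(-2\right) \frac{1}{2} \left(-2 - 2\right) \left(-6\right) \left(-6\right) = \left(-2\right) \frac{1}{2} \left(-4\right) \left(-6\right) \left(-6\right) = 4 \left(-6\right) \left(-6\right) = \left(-24\right) \left(-6\right) = 144$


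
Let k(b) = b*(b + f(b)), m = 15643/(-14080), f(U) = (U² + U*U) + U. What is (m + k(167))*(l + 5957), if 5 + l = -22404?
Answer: -542667149832501/3520 ≈ -1.5417e+11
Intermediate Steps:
l = -22409 (l = -5 - 22404 = -22409)
f(U) = U + 2*U² (f(U) = (U² + U²) + U = 2*U² + U = U + 2*U²)
m = -15643/14080 (m = 15643*(-1/14080) = -15643/14080 ≈ -1.1110)
k(b) = b*(b + b*(1 + 2*b))
(m + k(167))*(l + 5957) = (-15643/14080 + 2*167²*(1 + 167))*(-22409 + 5957) = (-15643/14080 + 2*27889*168)*(-16452) = (-15643/14080 + 9370704)*(-16452) = (131939496677/14080)*(-16452) = -542667149832501/3520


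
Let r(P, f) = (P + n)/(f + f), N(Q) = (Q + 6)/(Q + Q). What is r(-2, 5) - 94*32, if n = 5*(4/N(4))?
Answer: -15033/5 ≈ -3006.6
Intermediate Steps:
N(Q) = (6 + Q)/(2*Q) (N(Q) = (6 + Q)/((2*Q)) = (6 + Q)*(1/(2*Q)) = (6 + Q)/(2*Q))
n = 16 (n = 5*(4/(((½)*(6 + 4)/4))) = 5*(4/(((½)*(¼)*10))) = 5*(4/(5/4)) = 5*(4*(⅘)) = 5*(16/5) = 16)
r(P, f) = (16 + P)/(2*f) (r(P, f) = (P + 16)/(f + f) = (16 + P)/((2*f)) = (16 + P)*(1/(2*f)) = (16 + P)/(2*f))
r(-2, 5) - 94*32 = (½)*(16 - 2)/5 - 94*32 = (½)*(⅕)*14 - 3008 = 7/5 - 3008 = -15033/5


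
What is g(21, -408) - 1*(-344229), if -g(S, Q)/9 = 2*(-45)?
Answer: 345039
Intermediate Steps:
g(S, Q) = 810 (g(S, Q) = -18*(-45) = -9*(-90) = 810)
g(21, -408) - 1*(-344229) = 810 - 1*(-344229) = 810 + 344229 = 345039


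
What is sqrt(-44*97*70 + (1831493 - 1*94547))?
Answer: sqrt(1438186) ≈ 1199.2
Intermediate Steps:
sqrt(-44*97*70 + (1831493 - 1*94547)) = sqrt(-4268*70 + (1831493 - 94547)) = sqrt(-298760 + 1736946) = sqrt(1438186)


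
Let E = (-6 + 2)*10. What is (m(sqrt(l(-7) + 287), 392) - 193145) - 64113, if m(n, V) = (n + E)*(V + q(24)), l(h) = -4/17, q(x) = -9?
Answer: -272578 + 1915*sqrt(3315)/17 ≈ -2.6609e+5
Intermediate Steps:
l(h) = -4/17 (l(h) = -4*1/17 = -4/17)
E = -40 (E = -4*10 = -40)
m(n, V) = (-40 + n)*(-9 + V) (m(n, V) = (n - 40)*(V - 9) = (-40 + n)*(-9 + V))
(m(sqrt(l(-7) + 287), 392) - 193145) - 64113 = ((360 - 40*392 - 9*sqrt(-4/17 + 287) + 392*sqrt(-4/17 + 287)) - 193145) - 64113 = ((360 - 15680 - 45*sqrt(3315)/17 + 392*sqrt(4875/17)) - 193145) - 64113 = ((360 - 15680 - 45*sqrt(3315)/17 + 392*(5*sqrt(3315)/17)) - 193145) - 64113 = ((360 - 15680 - 45*sqrt(3315)/17 + 1960*sqrt(3315)/17) - 193145) - 64113 = ((-15320 + 1915*sqrt(3315)/17) - 193145) - 64113 = (-208465 + 1915*sqrt(3315)/17) - 64113 = -272578 + 1915*sqrt(3315)/17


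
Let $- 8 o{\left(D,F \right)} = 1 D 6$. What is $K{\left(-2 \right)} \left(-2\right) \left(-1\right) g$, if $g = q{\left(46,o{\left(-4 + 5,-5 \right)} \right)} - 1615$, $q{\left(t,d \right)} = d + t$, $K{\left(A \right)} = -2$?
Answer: $6279$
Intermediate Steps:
$o{\left(D,F \right)} = - \frac{3 D}{4}$ ($o{\left(D,F \right)} = - \frac{1 D 6}{8} = - \frac{D 6}{8} = - \frac{6 D}{8} = - \frac{3 D}{4}$)
$g = - \frac{6279}{4}$ ($g = \left(- \frac{3 \left(-4 + 5\right)}{4} + 46\right) - 1615 = \left(\left(- \frac{3}{4}\right) 1 + 46\right) - 1615 = \left(- \frac{3}{4} + 46\right) - 1615 = \frac{181}{4} - 1615 = - \frac{6279}{4} \approx -1569.8$)
$K{\left(-2 \right)} \left(-2\right) \left(-1\right) g = \left(-2\right) \left(-2\right) \left(-1\right) \left(- \frac{6279}{4}\right) = 4 \left(-1\right) \left(- \frac{6279}{4}\right) = \left(-4\right) \left(- \frac{6279}{4}\right) = 6279$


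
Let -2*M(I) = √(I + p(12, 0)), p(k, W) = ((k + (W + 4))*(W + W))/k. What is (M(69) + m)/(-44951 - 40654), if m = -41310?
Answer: 2754/5707 + √69/171210 ≈ 0.48261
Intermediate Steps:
p(k, W) = 2*W*(4 + W + k)/k (p(k, W) = ((k + (4 + W))*(2*W))/k = ((4 + W + k)*(2*W))/k = (2*W*(4 + W + k))/k = 2*W*(4 + W + k)/k)
M(I) = -√I/2 (M(I) = -√(I + 2*0*(4 + 0 + 12)/12)/2 = -√(I + 2*0*(1/12)*16)/2 = -√(I + 0)/2 = -√I/2)
(M(69) + m)/(-44951 - 40654) = (-√69/2 - 41310)/(-44951 - 40654) = (-41310 - √69/2)/(-85605) = (-41310 - √69/2)*(-1/85605) = 2754/5707 + √69/171210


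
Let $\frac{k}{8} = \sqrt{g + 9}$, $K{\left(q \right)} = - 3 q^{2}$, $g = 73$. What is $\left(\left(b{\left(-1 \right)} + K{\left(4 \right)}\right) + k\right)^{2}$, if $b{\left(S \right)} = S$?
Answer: $7649 - 784 \sqrt{82} \approx 549.58$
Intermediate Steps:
$k = 8 \sqrt{82}$ ($k = 8 \sqrt{73 + 9} = 8 \sqrt{82} \approx 72.443$)
$\left(\left(b{\left(-1 \right)} + K{\left(4 \right)}\right) + k\right)^{2} = \left(\left(-1 - 3 \cdot 4^{2}\right) + 8 \sqrt{82}\right)^{2} = \left(\left(-1 - 48\right) + 8 \sqrt{82}\right)^{2} = \left(-49 + 8 \sqrt{82}\right)^{2}$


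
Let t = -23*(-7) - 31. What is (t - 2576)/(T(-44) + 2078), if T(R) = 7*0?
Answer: -1223/1039 ≈ -1.1771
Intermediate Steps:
T(R) = 0
t = 130 (t = 161 - 31 = 130)
(t - 2576)/(T(-44) + 2078) = (130 - 2576)/(0 + 2078) = -2446/2078 = -2446*1/2078 = -1223/1039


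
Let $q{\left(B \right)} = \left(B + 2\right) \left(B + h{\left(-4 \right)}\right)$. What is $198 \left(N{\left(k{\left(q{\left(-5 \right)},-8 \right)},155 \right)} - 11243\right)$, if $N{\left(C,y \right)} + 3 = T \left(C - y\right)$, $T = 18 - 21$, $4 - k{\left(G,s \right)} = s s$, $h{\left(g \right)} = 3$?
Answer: $-2098998$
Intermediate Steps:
$q{\left(B \right)} = \left(2 + B\right) \left(3 + B\right)$ ($q{\left(B \right)} = \left(B + 2\right) \left(B + 3\right) = \left(2 + B\right) \left(3 + B\right)$)
$k{\left(G,s \right)} = 4 - s^{2}$ ($k{\left(G,s \right)} = 4 - s s = 4 - s^{2}$)
$T = -3$ ($T = 18 - 21 = -3$)
$N{\left(C,y \right)} = -3 - 3 C + 3 y$ ($N{\left(C,y \right)} = -3 - 3 \left(C - y\right) = -3 - \left(- 3 y + 3 C\right) = -3 - 3 C + 3 y$)
$198 \left(N{\left(k{\left(q{\left(-5 \right)},-8 \right)},155 \right)} - 11243\right) = 198 \left(\left(-3 - 3 \left(4 - \left(-8\right)^{2}\right) + 3 \cdot 155\right) - 11243\right) = 198 \left(\left(-3 - 3 \left(4 - 64\right) + 465\right) - 11243\right) = 198 \left(\left(-3 - -180 + 465\right) - 11243\right) = 198 \left(\left(-3 + 180 + 465\right) - 11243\right) = 198 \left(642 - 11243\right) = 198 \left(-10601\right) = -2098998$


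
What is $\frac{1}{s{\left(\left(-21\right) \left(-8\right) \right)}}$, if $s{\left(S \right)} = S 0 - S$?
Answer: $- \frac{1}{168} \approx -0.0059524$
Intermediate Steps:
$s{\left(S \right)} = - S$ ($s{\left(S \right)} = 0 - S = - S$)
$\frac{1}{s{\left(\left(-21\right) \left(-8\right) \right)}} = \frac{1}{\left(-1\right) \left(\left(-21\right) \left(-8\right)\right)} = \frac{1}{\left(-1\right) 168} = \frac{1}{-168} = - \frac{1}{168}$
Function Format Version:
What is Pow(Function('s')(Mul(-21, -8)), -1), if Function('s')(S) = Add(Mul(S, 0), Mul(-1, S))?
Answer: Rational(-1, 168) ≈ -0.0059524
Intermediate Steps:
Function('s')(S) = Mul(-1, S) (Function('s')(S) = Add(0, Mul(-1, S)) = Mul(-1, S))
Pow(Function('s')(Mul(-21, -8)), -1) = Pow(Mul(-1, Mul(-21, -8)), -1) = Pow(Mul(-1, 168), -1) = Pow(-168, -1) = Rational(-1, 168)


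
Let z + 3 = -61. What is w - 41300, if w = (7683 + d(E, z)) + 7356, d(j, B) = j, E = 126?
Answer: -26135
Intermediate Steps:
z = -64 (z = -3 - 61 = -64)
w = 15165 (w = (7683 + 126) + 7356 = 7809 + 7356 = 15165)
w - 41300 = 15165 - 41300 = -26135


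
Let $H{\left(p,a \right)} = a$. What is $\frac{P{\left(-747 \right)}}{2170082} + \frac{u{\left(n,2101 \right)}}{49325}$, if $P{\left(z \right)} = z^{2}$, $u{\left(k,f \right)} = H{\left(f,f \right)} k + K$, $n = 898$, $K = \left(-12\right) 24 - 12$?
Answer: $\frac{4121162138561}{107039294650} \approx 38.501$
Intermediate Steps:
$K = -300$ ($K = -288 - 12 = -300$)
$u{\left(k,f \right)} = -300 + f k$ ($u{\left(k,f \right)} = f k - 300 = -300 + f k$)
$\frac{P{\left(-747 \right)}}{2170082} + \frac{u{\left(n,2101 \right)}}{49325} = \frac{\left(-747\right)^{2}}{2170082} + \frac{-300 + 2101 \cdot 898}{49325} = 558009 \cdot \frac{1}{2170082} + \left(-300 + 1886698\right) \frac{1}{49325} = \frac{558009}{2170082} + 1886398 \cdot \frac{1}{49325} = \frac{558009}{2170082} + \frac{1886398}{49325} = \frac{4121162138561}{107039294650}$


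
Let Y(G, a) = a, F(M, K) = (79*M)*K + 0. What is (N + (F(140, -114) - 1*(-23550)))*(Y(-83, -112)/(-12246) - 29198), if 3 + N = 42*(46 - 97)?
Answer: 73861773072210/2041 ≈ 3.6189e+10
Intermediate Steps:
F(M, K) = 79*K*M (F(M, K) = 79*K*M + 0 = 79*K*M)
N = -2145 (N = -3 + 42*(46 - 97) = -3 + 42*(-51) = -3 - 2142 = -2145)
(N + (F(140, -114) - 1*(-23550)))*(Y(-83, -112)/(-12246) - 29198) = (-2145 + (79*(-114)*140 - 1*(-23550)))*(-112/(-12246) - 29198) = (-2145 + (-1260840 + 23550))*(-112*(-1/12246) - 29198) = (-2145 - 1237290)*(56/6123 - 29198) = -1239435*(-178779298/6123) = 73861773072210/2041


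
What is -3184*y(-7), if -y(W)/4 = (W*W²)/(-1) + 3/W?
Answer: 30540928/7 ≈ 4.3630e+6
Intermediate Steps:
y(W) = -12/W + 4*W³ (y(W) = -4*((W*W²)/(-1) + 3/W) = -4*(W³*(-1) + 3/W) = -4*(-W³ + 3/W) = -12/W + 4*W³)
-3184*y(-7) = -12736*(-3 + (-7)⁴)/(-7) = -12736*(-1)*(-3 + 2401)/7 = -12736*(-1)*2398/7 = -3184*(-9592/7) = 30540928/7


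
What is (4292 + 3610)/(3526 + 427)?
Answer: 7902/3953 ≈ 1.9990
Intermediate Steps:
(4292 + 3610)/(3526 + 427) = 7902/3953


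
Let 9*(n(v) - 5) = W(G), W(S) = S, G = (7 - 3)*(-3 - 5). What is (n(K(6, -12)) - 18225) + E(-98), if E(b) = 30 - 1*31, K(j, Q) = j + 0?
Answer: -164021/9 ≈ -18225.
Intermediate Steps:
G = -32 (G = 4*(-8) = -32)
K(j, Q) = j
E(b) = -1 (E(b) = 30 - 31 = -1)
n(v) = 13/9 (n(v) = 5 + (⅑)*(-32) = 5 - 32/9 = 13/9)
(n(K(6, -12)) - 18225) + E(-98) = (13/9 - 18225) - 1 = -164012/9 - 1 = -164021/9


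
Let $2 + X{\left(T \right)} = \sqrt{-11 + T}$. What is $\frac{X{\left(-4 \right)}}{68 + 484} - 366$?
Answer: $- \frac{101017}{276} + \frac{i \sqrt{15}}{552} \approx -366.0 + 0.0070163 i$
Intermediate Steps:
$X{\left(T \right)} = -2 + \sqrt{-11 + T}$
$\frac{X{\left(-4 \right)}}{68 + 484} - 366 = \frac{-2 + \sqrt{-11 - 4}}{68 + 484} - 366 = \frac{-2 + \sqrt{-15}}{552} - 366 = \frac{-2 + i \sqrt{15}}{552} - 366 = \left(- \frac{1}{276} + \frac{i \sqrt{15}}{552}\right) - 366 = - \frac{101017}{276} + \frac{i \sqrt{15}}{552}$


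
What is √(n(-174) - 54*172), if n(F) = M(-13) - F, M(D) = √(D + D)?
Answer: √(-9114 + I*√26) ≈ 0.0267 + 95.467*I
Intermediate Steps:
M(D) = √2*√D (M(D) = √(2*D) = √2*√D)
n(F) = -F + I*√26 (n(F) = √2*√(-13) - F = √2*(I*√13) - F = I*√26 - F = -F + I*√26)
√(n(-174) - 54*172) = √((-1*(-174) + I*√26) - 54*172) = √((174 + I*√26) - 9288) = √(-9114 + I*√26)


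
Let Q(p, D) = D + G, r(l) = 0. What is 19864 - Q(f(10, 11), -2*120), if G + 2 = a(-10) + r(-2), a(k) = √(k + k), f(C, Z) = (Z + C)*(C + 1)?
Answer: 20106 - 2*I*√5 ≈ 20106.0 - 4.4721*I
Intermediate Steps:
f(C, Z) = (1 + C)*(C + Z) (f(C, Z) = (C + Z)*(1 + C) = (1 + C)*(C + Z))
a(k) = √2*√k (a(k) = √(2*k) = √2*√k)
G = -2 + 2*I*√5 (G = -2 + (√2*√(-10) + 0) = -2 + (√2*(I*√10) + 0) = -2 + (2*I*√5 + 0) = -2 + 2*I*√5 ≈ -2.0 + 4.4721*I)
Q(p, D) = -2 + D + 2*I*√5 (Q(p, D) = D + (-2 + 2*I*√5) = -2 + D + 2*I*√5)
19864 - Q(f(10, 11), -2*120) = 19864 - (-2 - 2*120 + 2*I*√5) = 19864 - (-2 - 240 + 2*I*√5) = 19864 - (-242 + 2*I*√5) = 19864 + (242 - 2*I*√5) = 20106 - 2*I*√5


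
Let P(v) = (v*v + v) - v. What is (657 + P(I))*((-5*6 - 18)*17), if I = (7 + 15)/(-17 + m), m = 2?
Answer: -40340048/75 ≈ -5.3787e+5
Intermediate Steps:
I = -22/15 (I = (7 + 15)/(-17 + 2) = 22/(-15) = 22*(-1/15) = -22/15 ≈ -1.4667)
P(v) = v² (P(v) = (v² + v) - v = (v + v²) - v = v²)
(657 + P(I))*((-5*6 - 18)*17) = (657 + (-22/15)²)*((-5*6 - 18)*17) = (657 + 484/225)*((-30 - 18)*17) = 148309*(-48*17)/225 = (148309/225)*(-816) = -40340048/75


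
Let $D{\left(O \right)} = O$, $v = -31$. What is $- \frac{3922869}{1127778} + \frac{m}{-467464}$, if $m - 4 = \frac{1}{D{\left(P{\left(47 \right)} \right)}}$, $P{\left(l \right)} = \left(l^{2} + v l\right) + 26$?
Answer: $- \frac{237783322898827}{68359698077296} \approx -3.4784$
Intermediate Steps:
$P{\left(l \right)} = 26 + l^{2} - 31 l$ ($P{\left(l \right)} = \left(l^{2} - 31 l\right) + 26 = 26 + l^{2} - 31 l$)
$m = \frac{3113}{778}$ ($m = 4 + \frac{1}{26 + 47^{2} - 1457} = 4 + \frac{1}{26 + 2209 - 1457} = 4 + \frac{1}{778} = \frac{3113}{778} \approx 4.0013$)
$- \frac{3922869}{1127778} + \frac{m}{-467464} = - \frac{3922869}{1127778} + \frac{3113}{778 \left(-467464\right)} = \left(-3922869\right) \frac{1}{1127778} + \frac{3113}{778} \left(- \frac{1}{467464}\right) = - \frac{1307623}{375926} - \frac{3113}{363686992} = - \frac{237783322898827}{68359698077296}$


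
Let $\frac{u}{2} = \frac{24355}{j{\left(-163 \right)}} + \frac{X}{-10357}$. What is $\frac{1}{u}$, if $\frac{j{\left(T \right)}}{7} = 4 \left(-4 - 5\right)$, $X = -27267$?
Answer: $- \frac{1304982}{245373451} \approx -0.0053184$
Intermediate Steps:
$j{\left(T \right)} = -252$ ($j{\left(T \right)} = 7 \cdot 4 \left(-4 - 5\right) = 7 \cdot 4 \left(-9\right) = 7 \left(-36\right) = -252$)
$u = - \frac{245373451}{1304982}$ ($u = 2 \left(\frac{24355}{-252} - \frac{27267}{-10357}\right) = 2 \left(24355 \left(- \frac{1}{252}\right) - - \frac{27267}{10357}\right) = 2 \left(- \frac{24355}{252} + \frac{27267}{10357}\right) = 2 \left(- \frac{245373451}{2609964}\right) = - \frac{245373451}{1304982} \approx -188.03$)
$\frac{1}{u} = \frac{1}{- \frac{245373451}{1304982}} = - \frac{1304982}{245373451}$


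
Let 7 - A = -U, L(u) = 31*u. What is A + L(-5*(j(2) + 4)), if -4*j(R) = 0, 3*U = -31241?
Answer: -33080/3 ≈ -11027.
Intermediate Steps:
U = -31241/3 (U = (⅓)*(-31241) = -31241/3 ≈ -10414.)
j(R) = 0 (j(R) = -¼*0 = 0)
A = -31220/3 (A = 7 - (-1)*(-31241)/3 = 7 - 1*31241/3 = 7 - 31241/3 = -31220/3 ≈ -10407.)
A + L(-5*(j(2) + 4)) = -31220/3 + 31*(-5*(0 + 4)) = -31220/3 + 31*(-5*4) = -31220/3 + 31*(-20) = -31220/3 - 620 = -33080/3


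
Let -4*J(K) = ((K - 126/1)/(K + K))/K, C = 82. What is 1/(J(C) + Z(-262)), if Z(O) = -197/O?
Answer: 1761688/1326069 ≈ 1.3285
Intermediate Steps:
J(K) = -(-126 + K)/(8*K²) (J(K) = -(K - 126/1)/(K + K)/(4*K) = -(K - 126*1)/((2*K))/(4*K) = -(K - 126)*(1/(2*K))/(4*K) = -(-126 + K)*(1/(2*K))/(4*K) = -(-126 + K)/(2*K)/(4*K) = -(-126 + K)/(8*K²))
1/(J(C) + Z(-262)) = 1/((⅛)*(126 - 1*82)/82² - 197/(-262)) = 1/((⅛)*(1/6724)*(126 - 82) - 197*(-1/262)) = 1/((⅛)*(1/6724)*44 + 197/262) = 1/(11/13448 + 197/262) = 1/(1326069/1761688) = 1761688/1326069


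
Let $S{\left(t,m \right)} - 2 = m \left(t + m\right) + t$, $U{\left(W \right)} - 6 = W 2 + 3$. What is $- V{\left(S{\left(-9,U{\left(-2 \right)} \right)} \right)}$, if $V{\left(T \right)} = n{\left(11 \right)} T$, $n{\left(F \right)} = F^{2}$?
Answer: $3267$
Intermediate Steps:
$U{\left(W \right)} = 9 + 2 W$ ($U{\left(W \right)} = 6 + \left(W 2 + 3\right) = 6 + \left(2 W + 3\right) = 6 + \left(3 + 2 W\right) = 9 + 2 W$)
$S{\left(t,m \right)} = 2 + t + m \left(m + t\right)$ ($S{\left(t,m \right)} = 2 + \left(m \left(t + m\right) + t\right) = 2 + \left(m \left(m + t\right) + t\right) = 2 + \left(t + m \left(m + t\right)\right) = 2 + t + m \left(m + t\right)$)
$V{\left(T \right)} = 121 T$ ($V{\left(T \right)} = 11^{2} T = 121 T$)
$- V{\left(S{\left(-9,U{\left(-2 \right)} \right)} \right)} = - 121 \left(2 - 9 + \left(9 + 2 \left(-2\right)\right)^{2} + \left(9 + 2 \left(-2\right)\right) \left(-9\right)\right) = - 121 \left(2 - 9 + \left(9 - 4\right)^{2} + \left(9 - 4\right) \left(-9\right)\right) = - 121 \left(2 - 9 + 5^{2} + 5 \left(-9\right)\right) = - 121 \left(2 - 9 + 25 - 45\right) = - 121 \left(-27\right) = \left(-1\right) \left(-3267\right) = 3267$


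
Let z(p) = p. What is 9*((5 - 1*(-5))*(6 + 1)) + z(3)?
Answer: 633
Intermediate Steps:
9*((5 - 1*(-5))*(6 + 1)) + z(3) = 9*((5 - 1*(-5))*(6 + 1)) + 3 = 9*((5 + 5)*7) + 3 = 9*(10*7) + 3 = 9*70 + 3 = 630 + 3 = 633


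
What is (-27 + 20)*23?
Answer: -161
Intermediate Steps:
(-27 + 20)*23 = -7*23 = -161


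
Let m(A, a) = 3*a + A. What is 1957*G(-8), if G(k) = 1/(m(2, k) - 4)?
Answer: -1957/26 ≈ -75.269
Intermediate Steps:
m(A, a) = A + 3*a
G(k) = 1/(-2 + 3*k) (G(k) = 1/((2 + 3*k) - 4) = 1/(-2 + 3*k))
1957*G(-8) = 1957/(-2 + 3*(-8)) = 1957/(-2 - 24) = 1957/(-26) = 1957*(-1/26) = -1957/26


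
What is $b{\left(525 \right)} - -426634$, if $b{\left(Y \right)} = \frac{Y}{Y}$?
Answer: $426635$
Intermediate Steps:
$b{\left(Y \right)} = 1$
$b{\left(525 \right)} - -426634 = 1 - -426634 = 1 + 426634 = 426635$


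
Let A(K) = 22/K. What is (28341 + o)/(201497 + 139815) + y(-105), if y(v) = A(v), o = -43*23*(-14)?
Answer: -3079229/35837760 ≈ -0.085921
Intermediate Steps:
o = 13846 (o = -989*(-14) = 13846)
y(v) = 22/v
(28341 + o)/(201497 + 139815) + y(-105) = (28341 + 13846)/(201497 + 139815) + 22/(-105) = 42187/341312 + 22*(-1/105) = 42187*(1/341312) - 22/105 = 42187/341312 - 22/105 = -3079229/35837760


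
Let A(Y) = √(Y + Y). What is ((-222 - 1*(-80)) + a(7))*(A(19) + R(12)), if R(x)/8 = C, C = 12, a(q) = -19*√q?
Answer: -(96 + √38)*(142 + 19*√7) ≈ -19643.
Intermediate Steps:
A(Y) = √2*√Y (A(Y) = √(2*Y) = √2*√Y)
R(x) = 96 (R(x) = 8*12 = 96)
((-222 - 1*(-80)) + a(7))*(A(19) + R(12)) = ((-222 - 1*(-80)) - 19*√7)*(√2*√19 + 96) = ((-222 + 80) - 19*√7)*(√38 + 96) = (-142 - 19*√7)*(96 + √38)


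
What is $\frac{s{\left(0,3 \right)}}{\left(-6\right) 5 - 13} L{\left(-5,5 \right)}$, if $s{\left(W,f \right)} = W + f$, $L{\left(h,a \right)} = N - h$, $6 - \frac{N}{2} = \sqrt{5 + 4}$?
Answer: $- \frac{33}{43} \approx -0.76744$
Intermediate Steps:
$N = 6$ ($N = 12 - 2 \sqrt{5 + 4} = 12 - 2 \sqrt{9} = 12 - 6 = 6$)
$L{\left(h,a \right)} = 6 - h$
$\frac{s{\left(0,3 \right)}}{\left(-6\right) 5 - 13} L{\left(-5,5 \right)} = \frac{0 + 3}{\left(-6\right) 5 - 13} \left(6 - -5\right) = \frac{1}{-30 - 13} \cdot 3 \left(6 + 5\right) = \frac{1}{-43} \cdot 3 \cdot 11 = \left(- \frac{1}{43}\right) 3 \cdot 11 = \left(- \frac{3}{43}\right) 11 = - \frac{33}{43}$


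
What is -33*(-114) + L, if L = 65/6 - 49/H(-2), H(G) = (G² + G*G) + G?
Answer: 11294/3 ≈ 3764.7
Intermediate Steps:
H(G) = G + 2*G² (H(G) = (G² + G²) + G = 2*G² + G = G + 2*G²)
L = 8/3 (L = 65/6 - 49*(-1/(2*(1 + 2*(-2)))) = 65*(⅙) - 49*(-1/(2*(1 - 4))) = 65/6 - 49/((-2*(-3))) = 65/6 - 49/6 = 8/3 ≈ 2.6667)
-33*(-114) + L = -33*(-114) + 8/3 = 3762 + 8/3 = 11294/3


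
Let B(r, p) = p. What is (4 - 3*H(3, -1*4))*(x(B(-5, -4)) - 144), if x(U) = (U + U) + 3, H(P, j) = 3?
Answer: 745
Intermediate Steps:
x(U) = 3 + 2*U (x(U) = 2*U + 3 = 3 + 2*U)
(4 - 3*H(3, -1*4))*(x(B(-5, -4)) - 144) = (4 - 3*3)*((3 + 2*(-4)) - 144) = (4 - 9)*((3 - 8) - 144) = -5*(-5 - 144) = -5*(-149) = 745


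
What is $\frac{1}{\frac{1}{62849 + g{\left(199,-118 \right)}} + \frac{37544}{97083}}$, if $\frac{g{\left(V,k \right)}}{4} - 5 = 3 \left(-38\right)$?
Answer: $\frac{6059241279}{2343330755} \approx 2.5857$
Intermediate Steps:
$g{\left(V,k \right)} = -436$ ($g{\left(V,k \right)} = 20 + 4 \cdot 3 \left(-38\right) = 20 + 4 \left(-114\right) = 20 - 456 = -436$)
$\frac{1}{\frac{1}{62849 + g{\left(199,-118 \right)}} + \frac{37544}{97083}} = \frac{1}{\frac{1}{62849 - 436} + \frac{37544}{97083}} = \frac{1}{\frac{1}{62413} + 37544 \cdot \frac{1}{97083}} = \frac{1}{\frac{1}{62413} + \frac{37544}{97083}} = \frac{1}{\frac{2343330755}{6059241279}} = \frac{6059241279}{2343330755}$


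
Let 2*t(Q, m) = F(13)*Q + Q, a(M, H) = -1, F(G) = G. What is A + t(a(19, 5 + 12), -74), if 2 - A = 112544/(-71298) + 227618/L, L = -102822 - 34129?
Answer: -8589970241/4882166199 ≈ -1.7595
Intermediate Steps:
L = -136951
A = 25585193152/4882166199 (A = 2 - (112544/(-71298) + 227618/(-136951)) = 2 - (112544*(-1/71298) + 227618*(-1/136951)) = 2 - (-56272/35649 - 227618/136951) = 2 - 1*(-15820860754/4882166199) = 2 + 15820860754/4882166199 = 25585193152/4882166199 ≈ 5.2405)
t(Q, m) = 7*Q (t(Q, m) = (13*Q + Q)/2 = (14*Q)/2 = 7*Q)
A + t(a(19, 5 + 12), -74) = 25585193152/4882166199 + 7*(-1) = 25585193152/4882166199 - 7 = -8589970241/4882166199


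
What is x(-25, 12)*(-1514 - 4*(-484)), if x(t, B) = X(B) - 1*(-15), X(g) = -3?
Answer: 5064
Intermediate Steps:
x(t, B) = 12 (x(t, B) = -3 - 1*(-15) = -3 + 15 = 12)
x(-25, 12)*(-1514 - 4*(-484)) = 12*(-1514 - 4*(-484)) = 12*(-1514 + 1936) = 12*422 = 5064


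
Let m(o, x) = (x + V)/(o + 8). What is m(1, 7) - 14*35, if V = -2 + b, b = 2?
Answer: -4403/9 ≈ -489.22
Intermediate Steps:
V = 0 (V = -2 + 2 = 0)
m(o, x) = x/(8 + o) (m(o, x) = (x + 0)/(o + 8) = x/(8 + o))
m(1, 7) - 14*35 = 7/(8 + 1) - 14*35 = 7/9 - 490 = -4403/9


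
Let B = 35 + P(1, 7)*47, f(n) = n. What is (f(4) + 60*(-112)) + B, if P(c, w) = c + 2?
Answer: -6540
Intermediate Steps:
P(c, w) = 2 + c
B = 176 (B = 35 + (2 + 1)*47 = 35 + 3*47 = 35 + 141 = 176)
(f(4) + 60*(-112)) + B = (4 + 60*(-112)) + 176 = (4 - 6720) + 176 = -6716 + 176 = -6540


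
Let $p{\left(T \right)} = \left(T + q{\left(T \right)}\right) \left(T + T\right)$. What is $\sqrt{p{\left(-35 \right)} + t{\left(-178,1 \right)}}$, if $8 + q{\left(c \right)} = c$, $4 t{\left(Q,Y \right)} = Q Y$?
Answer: $\frac{\sqrt{21662}}{2} \approx 73.59$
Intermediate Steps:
$t{\left(Q,Y \right)} = \frac{Q Y}{4}$
$q{\left(c \right)} = -8 + c$
$p{\left(T \right)} = 2 T \left(-8 + 2 T\right)$ ($p{\left(T \right)} = \left(T + \left(-8 + T\right)\right) \left(T + T\right) = \left(-8 + 2 T\right) 2 T = 2 T \left(-8 + 2 T\right)$)
$\sqrt{p{\left(-35 \right)} + t{\left(-178,1 \right)}} = \sqrt{4 \left(-35\right) \left(-4 - 35\right) + \frac{1}{4} \left(-178\right) 1} = \sqrt{4 \left(-35\right) \left(-39\right) - \frac{89}{2}} = \sqrt{5460 - \frac{89}{2}} = \sqrt{\frac{10831}{2}} = \frac{\sqrt{21662}}{2}$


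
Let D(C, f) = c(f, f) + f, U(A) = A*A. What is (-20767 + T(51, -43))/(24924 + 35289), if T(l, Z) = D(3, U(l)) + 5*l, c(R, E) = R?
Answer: -15310/60213 ≈ -0.25426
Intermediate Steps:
U(A) = A²
D(C, f) = 2*f (D(C, f) = f + f = 2*f)
T(l, Z) = 2*l² + 5*l
(-20767 + T(51, -43))/(24924 + 35289) = (-20767 + 51*(5 + 2*51))/(24924 + 35289) = (-20767 + 51*(5 + 102))/60213 = (-20767 + 51*107)*(1/60213) = (-20767 + 5457)*(1/60213) = -15310*1/60213 = -15310/60213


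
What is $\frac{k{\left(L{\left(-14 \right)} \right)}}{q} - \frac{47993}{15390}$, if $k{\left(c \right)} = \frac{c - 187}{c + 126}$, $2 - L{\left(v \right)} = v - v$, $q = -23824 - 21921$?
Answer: $- \frac{28101344533}{9011399040} \approx -3.1184$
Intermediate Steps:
$q = -45745$ ($q = -23824 - 21921 = -45745$)
$L{\left(v \right)} = 2$ ($L{\left(v \right)} = 2 - \left(v - v\right) = 2 - 0 = 2 + 0 = 2$)
$k{\left(c \right)} = \frac{-187 + c}{126 + c}$
$\frac{k{\left(L{\left(-14 \right)} \right)}}{q} - \frac{47993}{15390} = \frac{\frac{1}{126 + 2} \left(-187 + 2\right)}{-45745} - \frac{47993}{15390} = \frac{1}{128} \left(-185\right) \left(- \frac{1}{45745}\right) - \frac{47993}{15390} = \left(- \frac{185}{128}\right) \left(- \frac{1}{45745}\right) - \frac{47993}{15390} = \frac{37}{1171072} - \frac{47993}{15390} = - \frac{28101344533}{9011399040}$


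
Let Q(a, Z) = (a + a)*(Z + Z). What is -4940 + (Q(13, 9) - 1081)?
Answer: -5553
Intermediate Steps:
Q(a, Z) = 4*Z*a (Q(a, Z) = (2*a)*(2*Z) = 4*Z*a)
-4940 + (Q(13, 9) - 1081) = -4940 + (4*9*13 - 1081) = -4940 + (468 - 1081) = -4940 - 613 = -5553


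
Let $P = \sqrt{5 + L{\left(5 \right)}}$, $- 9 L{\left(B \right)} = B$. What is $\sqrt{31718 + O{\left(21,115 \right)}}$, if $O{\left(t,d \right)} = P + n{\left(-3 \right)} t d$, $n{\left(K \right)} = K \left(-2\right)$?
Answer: $\frac{\sqrt{415872 + 6 \sqrt{10}}}{3} \approx 214.97$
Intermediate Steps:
$L{\left(B \right)} = - \frac{B}{9}$
$n{\left(K \right)} = - 2 K$
$P = \frac{2 \sqrt{10}}{3}$ ($P = \sqrt{5 - \frac{5}{9}} = \sqrt{\frac{40}{9}} = \frac{2 \sqrt{10}}{3} \approx 2.1082$)
$O{\left(t,d \right)} = \frac{2 \sqrt{10}}{3} + 6 d t$ ($O{\left(t,d \right)} = \frac{2 \sqrt{10}}{3} + \left(-2\right) \left(-3\right) t d = \frac{2 \sqrt{10}}{3} + 6 d t$)
$\sqrt{31718 + O{\left(21,115 \right)}} = \sqrt{31718 + \left(\frac{2 \sqrt{10}}{3} + 6 \cdot 115 \cdot 21\right)} = \sqrt{31718 + \left(\frac{2 \sqrt{10}}{3} + 14490\right)} = \sqrt{31718 + \left(14490 + \frac{2 \sqrt{10}}{3}\right)} = \sqrt{46208 + \frac{2 \sqrt{10}}{3}}$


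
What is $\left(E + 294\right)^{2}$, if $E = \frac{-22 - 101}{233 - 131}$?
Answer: $\frac{99102025}{1156} \approx 85728.0$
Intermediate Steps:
$E = - \frac{41}{34}$ ($E = - \frac{123}{102} = \left(-123\right) \frac{1}{102} = - \frac{41}{34} \approx -1.2059$)
$\left(E + 294\right)^{2} = \left(- \frac{41}{34} + 294\right)^{2} = \left(\frac{9955}{34}\right)^{2} = \frac{99102025}{1156}$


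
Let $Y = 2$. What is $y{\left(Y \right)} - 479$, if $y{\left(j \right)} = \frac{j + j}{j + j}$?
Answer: $-478$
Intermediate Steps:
$y{\left(j \right)} = 1$ ($y{\left(j \right)} = \frac{2 j}{2 j} = 2 j \frac{1}{2 j} = 1$)
$y{\left(Y \right)} - 479 = 1 - 479 = -478$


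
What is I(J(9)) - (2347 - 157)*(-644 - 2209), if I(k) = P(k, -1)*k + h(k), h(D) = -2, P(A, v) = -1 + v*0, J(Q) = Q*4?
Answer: 6248032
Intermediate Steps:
J(Q) = 4*Q
P(A, v) = -1 (P(A, v) = -1 + 0 = -1)
I(k) = -2 - k (I(k) = -k - 2 = -2 - k)
I(J(9)) - (2347 - 157)*(-644 - 2209) = (-2 - 4*9) - (2347 - 157)*(-644 - 2209) = (-2 - 1*36) - 2190*(-2853) = (-2 - 36) - 1*(-6248070) = -38 + 6248070 = 6248032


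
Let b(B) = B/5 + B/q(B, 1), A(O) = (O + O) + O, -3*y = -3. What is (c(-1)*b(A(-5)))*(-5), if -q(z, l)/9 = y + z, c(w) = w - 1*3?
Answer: -1310/21 ≈ -62.381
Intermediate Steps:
y = 1 (y = -⅓*(-3) = 1)
c(w) = -3 + w (c(w) = w - 3 = -3 + w)
q(z, l) = -9 - 9*z (q(z, l) = -9*(1 + z) = -9 - 9*z)
A(O) = 3*O (A(O) = 2*O + O = 3*O)
b(B) = B/5 + B/(-9 - 9*B)
(c(-1)*b(A(-5)))*(-5) = ((-3 - 1)*((3*(-5))*(4 + 9*(3*(-5)))/(45*(1 + 3*(-5)))))*(-5) = -4*(-15)*(4 + 9*(-15))/(45*(1 - 15))*(-5) = -4*(-15)*(4 - 135)/(45*(-14))*(-5) = -4*(-15)*(-1)*(-131)/(45*14)*(-5) = -4*(-131/42)*(-5) = (262/21)*(-5) = -1310/21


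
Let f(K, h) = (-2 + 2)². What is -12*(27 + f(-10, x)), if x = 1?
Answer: -324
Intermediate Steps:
f(K, h) = 0 (f(K, h) = 0² = 0)
-12*(27 + f(-10, x)) = -12*(27 + 0) = -12*27 = -324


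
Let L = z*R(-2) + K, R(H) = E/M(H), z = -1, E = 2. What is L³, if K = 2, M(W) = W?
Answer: 27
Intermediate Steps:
R(H) = 2/H
L = 3 (L = -2/(-2) + 2 = -2*(-1)/2 + 2 = -1*(-1) + 2 = 1 + 2 = 3)
L³ = 3³ = 27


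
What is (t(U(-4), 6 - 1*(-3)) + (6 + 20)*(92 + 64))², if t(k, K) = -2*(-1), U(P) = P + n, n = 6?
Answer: 16467364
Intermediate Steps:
U(P) = 6 + P (U(P) = P + 6 = 6 + P)
t(k, K) = 2
(t(U(-4), 6 - 1*(-3)) + (6 + 20)*(92 + 64))² = (2 + (6 + 20)*(92 + 64))² = (2 + 26*156)² = (2 + 4056)² = 4058² = 16467364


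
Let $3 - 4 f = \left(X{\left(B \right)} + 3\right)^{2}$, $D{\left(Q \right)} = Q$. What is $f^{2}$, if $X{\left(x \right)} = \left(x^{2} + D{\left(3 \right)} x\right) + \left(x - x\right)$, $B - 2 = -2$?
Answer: $\frac{9}{4} \approx 2.25$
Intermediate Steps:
$B = 0$ ($B = 2 - 2 = 0$)
$X{\left(x \right)} = x^{2} + 3 x$ ($X{\left(x \right)} = \left(x^{2} + 3 x\right) + \left(x - x\right) = \left(x^{2} + 3 x\right) + 0 = x^{2} + 3 x$)
$f = - \frac{3}{2}$ ($f = \frac{3}{4} - \frac{\left(0 \left(3 + 0\right) + 3\right)^{2}}{4} = \frac{3}{4} - \frac{\left(0 \cdot 3 + 3\right)^{2}}{4} = \frac{3}{4} - \frac{\left(0 + 3\right)^{2}}{4} = \frac{3}{4} - \frac{3^{2}}{4} = \frac{3}{4} - \frac{9}{4} = - \frac{3}{2} \approx -1.5$)
$f^{2} = \left(- \frac{3}{2}\right)^{2} = \frac{9}{4}$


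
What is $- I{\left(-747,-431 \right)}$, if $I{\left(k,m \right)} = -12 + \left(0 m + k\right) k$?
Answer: $-557997$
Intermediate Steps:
$I{\left(k,m \right)} = -12 + k^{2}$ ($I{\left(k,m \right)} = -12 + \left(0 + k\right) k = -12 + k k = -12 + k^{2}$)
$- I{\left(-747,-431 \right)} = - (-12 + \left(-747\right)^{2}) = - (-12 + 558009) = \left(-1\right) 557997 = -557997$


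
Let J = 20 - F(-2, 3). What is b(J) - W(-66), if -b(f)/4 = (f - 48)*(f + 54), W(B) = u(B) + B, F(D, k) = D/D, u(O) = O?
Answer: 8600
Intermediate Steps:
F(D, k) = 1
J = 19 (J = 20 - 1*1 = 20 - 1 = 19)
W(B) = 2*B (W(B) = B + B = 2*B)
b(f) = -4*(-48 + f)*(54 + f) (b(f) = -4*(f - 48)*(f + 54) = -4*(-48 + f)*(54 + f))
b(J) - W(-66) = (10368 - 24*19 - 4*19²) - 2*(-66) = (10368 - 456 - 4*361) - 1*(-132) = (10368 - 456 - 1444) + 132 = 8468 + 132 = 8600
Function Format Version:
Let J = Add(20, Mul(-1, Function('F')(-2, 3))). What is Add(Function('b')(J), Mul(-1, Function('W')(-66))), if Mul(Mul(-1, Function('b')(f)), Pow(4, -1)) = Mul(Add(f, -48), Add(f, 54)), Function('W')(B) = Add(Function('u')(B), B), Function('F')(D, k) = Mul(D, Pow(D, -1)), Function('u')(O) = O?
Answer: 8600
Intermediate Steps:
Function('F')(D, k) = 1
J = 19 (J = Add(20, Mul(-1, 1)) = Add(20, -1) = 19)
Function('W')(B) = Mul(2, B) (Function('W')(B) = Add(B, B) = Mul(2, B))
Function('b')(f) = Mul(-4, Add(-48, f), Add(54, f)) (Function('b')(f) = Mul(-4, Mul(Add(f, -48), Add(f, 54))) = Mul(-4, Mul(Add(-48, f), Add(54, f))) = Mul(-4, Add(-48, f), Add(54, f)))
Add(Function('b')(J), Mul(-1, Function('W')(-66))) = Add(Add(10368, Mul(-24, 19), Mul(-4, Pow(19, 2))), Mul(-1, Mul(2, -66))) = Add(Add(10368, -456, Mul(-4, 361)), Mul(-1, -132)) = Add(Add(10368, -456, -1444), 132) = Add(8468, 132) = 8600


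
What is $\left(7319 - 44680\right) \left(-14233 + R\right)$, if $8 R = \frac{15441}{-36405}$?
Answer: $\frac{51623366987107}{97080} \approx 5.3176 \cdot 10^{8}$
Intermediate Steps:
$R = - \frac{5147}{97080}$ ($R = \frac{15441 \frac{1}{-36405}}{8} = \frac{15441 \left(- \frac{1}{36405}\right)}{8} = \frac{1}{8} \left(- \frac{5147}{12135}\right) = - \frac{5147}{97080} \approx -0.053018$)
$\left(7319 - 44680\right) \left(-14233 + R\right) = \left(7319 - 44680\right) \left(-14233 - \frac{5147}{97080}\right) = \left(-37361\right) \left(- \frac{1381744787}{97080}\right) = \frac{51623366987107}{97080}$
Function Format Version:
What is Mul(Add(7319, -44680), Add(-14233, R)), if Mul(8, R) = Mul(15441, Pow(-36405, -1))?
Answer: Rational(51623366987107, 97080) ≈ 5.3176e+8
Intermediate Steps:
R = Rational(-5147, 97080) (R = Mul(Rational(1, 8), Mul(15441, Pow(-36405, -1))) = Mul(Rational(1, 8), Mul(15441, Rational(-1, 36405))) = Mul(Rational(1, 8), Rational(-5147, 12135)) = Rational(-5147, 97080) ≈ -0.053018)
Mul(Add(7319, -44680), Add(-14233, R)) = Mul(Add(7319, -44680), Add(-14233, Rational(-5147, 97080))) = Mul(-37361, Rational(-1381744787, 97080)) = Rational(51623366987107, 97080)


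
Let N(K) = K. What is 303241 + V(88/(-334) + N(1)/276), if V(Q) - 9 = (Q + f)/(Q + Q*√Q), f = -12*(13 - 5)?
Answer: 211112575642678/695492413 - 8873618*I*√138010971/695492413 ≈ 3.0354e+5 - 149.89*I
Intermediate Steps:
f = -96 (f = -12*8 = -96)
V(Q) = 9 + (-96 + Q)/(Q + Q^(3/2)) (V(Q) = 9 + (Q - 96)/(Q + Q*√Q) = 9 + (-96 + Q)/(Q + Q^(3/2)))
303241 + V(88/(-334) + N(1)/276) = 303241 + (-96 + 9*(88/(-334) + 1/276)^(3/2) + 10*(88/(-334) + 1/276))/((88/(-334) + 1/276) + (88/(-334) + 1/276)^(3/2)) = 303241 + (-96 + 9*(88*(-1/334) + 1*(1/276))^(3/2) + 10*(88*(-1/334) + 1*(1/276)))/((88*(-1/334) + 1*(1/276)) + (88*(-1/334) + 1*(1/276))^(3/2)) = 303241 + (-96 + 9*(-44/167 + 1/276)^(3/2) + 10*(-44/167 + 1/276))/((-44/167 + 1/276) + (-44/167 + 1/276)^(3/2)) = 303241 + (-96 + 9*(-11977/46092)^(3/2) + 10*(-11977/46092))/(-11977/46092 + (-11977/46092)^(3/2)) = 303241 + (-96 + 9*(-11977*I*√138010971/1062236232) - 59885/23046)/(-11977/46092 - 11977*I*√138010971/1062236232) = 303241 + (-96 - 11977*I*√138010971/118026248 - 59885/23046)/(-11977/46092 - 11977*I*√138010971/1062236232) = 303241 + (-2272301/23046 - 11977*I*√138010971/118026248)/(-11977/46092 - 11977*I*√138010971/1062236232)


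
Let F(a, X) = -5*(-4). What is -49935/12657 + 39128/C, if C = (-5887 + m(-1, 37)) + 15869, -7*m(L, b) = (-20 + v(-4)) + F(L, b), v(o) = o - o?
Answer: -534679/21057029 ≈ -0.025392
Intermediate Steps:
v(o) = 0
F(a, X) = 20
m(L, b) = 0 (m(L, b) = -((-20 + 0) + 20)/7 = -(-20 + 20)/7 = -1/7*0 = 0)
C = 9982 (C = (-5887 + 0) + 15869 = -5887 + 15869 = 9982)
-49935/12657 + 39128/C = -49935/12657 + 39128/9982 = -49935*1/12657 + 39128*(1/9982) = -16645/4219 + 19564/4991 = -534679/21057029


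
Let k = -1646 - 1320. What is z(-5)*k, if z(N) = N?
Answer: 14830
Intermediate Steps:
k = -2966
z(-5)*k = -5*(-2966) = 14830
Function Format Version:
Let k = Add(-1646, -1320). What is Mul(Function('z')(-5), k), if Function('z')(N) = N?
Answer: 14830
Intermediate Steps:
k = -2966
Mul(Function('z')(-5), k) = Mul(-5, -2966) = 14830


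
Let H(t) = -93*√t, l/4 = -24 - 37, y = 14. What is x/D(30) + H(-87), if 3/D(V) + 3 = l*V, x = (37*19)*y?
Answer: -24024322 - 93*I*√87 ≈ -2.4024e+7 - 867.45*I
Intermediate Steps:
l = -244 (l = 4*(-24 - 37) = 4*(-61) = -244)
x = 9842 (x = (37*19)*14 = 703*14 = 9842)
D(V) = 3/(-3 - 244*V)
x/D(30) + H(-87) = 9842/((3/(-3 - 244*30))) - 93*I*√87 = 9842/((3/(-3 - 7320))) - 93*I*√87 = 9842/((3/(-7323))) - 93*I*√87 = 9842/((3*(-1/7323))) - 93*I*√87 = 9842/(-1/2441) - 93*I*√87 = 9842*(-2441) - 93*I*√87 = -24024322 - 93*I*√87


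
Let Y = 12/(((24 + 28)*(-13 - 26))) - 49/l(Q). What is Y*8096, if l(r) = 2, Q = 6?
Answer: -33529584/169 ≈ -1.9840e+5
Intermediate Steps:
Y = -8283/338 (Y = 12/(((24 + 28)*(-13 - 26))) - 49/2 = 12/((52*(-39))) - 49*½ = 12/(-2028) - 49/2 = 12*(-1/2028) - 49/2 = -1/169 - 49/2 = -8283/338 ≈ -24.506)
Y*8096 = -8283/338*8096 = -33529584/169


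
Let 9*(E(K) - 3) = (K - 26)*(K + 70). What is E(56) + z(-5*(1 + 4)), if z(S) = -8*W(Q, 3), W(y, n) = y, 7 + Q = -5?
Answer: 519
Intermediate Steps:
Q = -12 (Q = -7 - 5 = -12)
E(K) = 3 + (-26 + K)*(70 + K)/9 (E(K) = 3 + ((K - 26)*(K + 70))/9 = 3 + ((-26 + K)*(70 + K))/9 = 3 + (-26 + K)*(70 + K)/9)
z(S) = 96 (z(S) = -8*(-12) = 96)
E(56) + z(-5*(1 + 4)) = (-1793/9 + (1/9)*56**2 + (44/9)*56) + 96 = (-1793/9 + (1/9)*3136 + 2464/9) + 96 = (-1793/9 + 3136/9 + 2464/9) + 96 = 423 + 96 = 519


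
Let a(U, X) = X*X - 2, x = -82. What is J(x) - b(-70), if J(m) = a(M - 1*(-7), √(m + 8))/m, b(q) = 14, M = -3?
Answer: -536/41 ≈ -13.073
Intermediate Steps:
a(U, X) = -2 + X² (a(U, X) = X² - 2 = -2 + X²)
J(m) = (6 + m)/m (J(m) = (-2 + (√(m + 8))²)/m = (-2 + (√(8 + m))²)/m = (-2 + (8 + m))/m = (6 + m)/m)
J(x) - b(-70) = (6 - 82)/(-82) - 1*14 = -1/82*(-76) - 14 = 38/41 - 14 = -536/41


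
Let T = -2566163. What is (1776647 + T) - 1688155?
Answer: -2477671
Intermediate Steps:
(1776647 + T) - 1688155 = (1776647 - 2566163) - 1688155 = -789516 - 1688155 = -2477671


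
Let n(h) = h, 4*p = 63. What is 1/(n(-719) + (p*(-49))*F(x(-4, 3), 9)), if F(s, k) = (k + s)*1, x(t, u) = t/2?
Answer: -4/24485 ≈ -0.00016337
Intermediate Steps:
p = 63/4 (p = (¼)*63 = 63/4 ≈ 15.750)
x(t, u) = t/2 (x(t, u) = t*(½) = t/2)
F(s, k) = k + s
1/(n(-719) + (p*(-49))*F(x(-4, 3), 9)) = 1/(-719 + ((63/4)*(-49))*(9 + (½)*(-4))) = 1/(-719 - 3087*(9 - 2)/4) = 1/(-719 - 3087/4*7) = 1/(-719 - 21609/4) = 1/(-24485/4) = -4/24485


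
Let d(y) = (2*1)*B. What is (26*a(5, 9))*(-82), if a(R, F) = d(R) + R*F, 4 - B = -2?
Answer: -121524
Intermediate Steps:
B = 6 (B = 4 - 1*(-2) = 4 + 2 = 6)
d(y) = 12 (d(y) = (2*1)*6 = 2*6 = 12)
a(R, F) = 12 + F*R (a(R, F) = 12 + R*F = 12 + F*R)
(26*a(5, 9))*(-82) = (26*(12 + 9*5))*(-82) = (26*(12 + 45))*(-82) = (26*57)*(-82) = 1482*(-82) = -121524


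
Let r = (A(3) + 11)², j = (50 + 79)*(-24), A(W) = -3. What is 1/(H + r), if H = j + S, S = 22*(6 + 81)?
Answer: -1/1118 ≈ -0.00089445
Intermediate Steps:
S = 1914 (S = 22*87 = 1914)
j = -3096 (j = 129*(-24) = -3096)
r = 64 (r = (-3 + 11)² = 8² = 64)
H = -1182 (H = -3096 + 1914 = -1182)
1/(H + r) = 1/(-1182 + 64) = 1/(-1118) = -1/1118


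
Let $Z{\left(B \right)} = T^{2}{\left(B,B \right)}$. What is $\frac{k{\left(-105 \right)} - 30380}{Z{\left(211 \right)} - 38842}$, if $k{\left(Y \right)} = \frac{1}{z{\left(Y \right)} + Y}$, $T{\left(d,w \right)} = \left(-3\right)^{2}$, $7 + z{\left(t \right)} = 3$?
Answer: $\frac{3311421}{4224949} \approx 0.78378$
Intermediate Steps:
$z{\left(t \right)} = -4$ ($z{\left(t \right)} = -7 + 3 = -4$)
$T{\left(d,w \right)} = 9$
$k{\left(Y \right)} = \frac{1}{-4 + Y}$
$Z{\left(B \right)} = 81$ ($Z{\left(B \right)} = 9^{2} = 81$)
$\frac{k{\left(-105 \right)} - 30380}{Z{\left(211 \right)} - 38842} = \frac{\frac{1}{-4 - 105} - 30380}{81 - 38842} = \frac{\frac{1}{-109} - 30380}{-38761} = \left(- \frac{1}{109} - 30380\right) \left(- \frac{1}{38761}\right) = \left(- \frac{3311421}{109}\right) \left(- \frac{1}{38761}\right) = \frac{3311421}{4224949}$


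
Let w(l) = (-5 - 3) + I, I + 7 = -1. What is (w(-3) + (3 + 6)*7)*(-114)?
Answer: -5358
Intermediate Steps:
I = -8 (I = -7 - 1 = -8)
w(l) = -16 (w(l) = (-5 - 3) - 8 = -8 - 8 = -16)
(w(-3) + (3 + 6)*7)*(-114) = (-16 + (3 + 6)*7)*(-114) = (-16 + 9*7)*(-114) = (-16 + 63)*(-114) = 47*(-114) = -5358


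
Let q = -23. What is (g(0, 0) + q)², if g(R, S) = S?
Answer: 529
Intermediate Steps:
(g(0, 0) + q)² = (0 - 23)² = (-23)² = 529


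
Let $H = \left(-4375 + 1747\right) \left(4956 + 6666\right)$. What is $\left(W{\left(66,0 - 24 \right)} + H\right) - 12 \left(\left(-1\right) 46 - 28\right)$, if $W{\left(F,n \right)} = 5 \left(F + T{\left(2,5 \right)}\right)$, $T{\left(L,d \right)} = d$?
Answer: $-30541373$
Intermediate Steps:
$H = -30542616$ ($H = \left(-2628\right) 11622 = -30542616$)
$W{\left(F,n \right)} = 25 + 5 F$ ($W{\left(F,n \right)} = 5 \left(F + 5\right) = 5 \left(5 + F\right) = 25 + 5 F$)
$\left(W{\left(66,0 - 24 \right)} + H\right) - 12 \left(\left(-1\right) 46 - 28\right) = \left(\left(25 + 5 \cdot 66\right) - 30542616\right) - 12 \left(\left(-1\right) 46 - 28\right) = \left(\left(25 + 330\right) - 30542616\right) - 12 \left(-46 - 28\right) = \left(355 - 30542616\right) - 12 \left(-74\right) = -30542261 - -888 = -30542261 + 888 = -30541373$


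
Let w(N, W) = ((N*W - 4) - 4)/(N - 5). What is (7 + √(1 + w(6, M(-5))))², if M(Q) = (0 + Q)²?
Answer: (7 + √143)² ≈ 359.42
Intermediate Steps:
M(Q) = Q²
w(N, W) = (-8 + N*W)/(-5 + N) (w(N, W) = ((-4 + N*W) - 4)/(-5 + N) = (-8 + N*W)/(-5 + N))
(7 + √(1 + w(6, M(-5))))² = (7 + √(1 + (-8 + 6*(-5)²)/(-5 + 6)))² = (7 + √(1 + (-8 + 6*25)/1))² = (7 + √(1 + 1*(-8 + 150)))² = (7 + √(1 + 1*142))² = (7 + √(1 + 142))² = (7 + √143)²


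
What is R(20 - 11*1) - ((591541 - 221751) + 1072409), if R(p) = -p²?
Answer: -1442280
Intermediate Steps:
R(20 - 11*1) - ((591541 - 221751) + 1072409) = -(20 - 11*1)² - ((591541 - 221751) + 1072409) = -(20 - 11)² - (369790 + 1072409) = -1*9² - 1*1442199 = -1*81 - 1442199 = -81 - 1442199 = -1442280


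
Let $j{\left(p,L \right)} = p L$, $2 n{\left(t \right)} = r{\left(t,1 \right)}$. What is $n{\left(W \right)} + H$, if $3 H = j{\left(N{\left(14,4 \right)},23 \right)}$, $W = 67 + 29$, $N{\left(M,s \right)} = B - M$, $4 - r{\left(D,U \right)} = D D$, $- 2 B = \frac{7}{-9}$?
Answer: $- \frac{254359}{54} \approx -4710.4$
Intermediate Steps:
$B = \frac{7}{18}$ ($B = - \frac{7 \frac{1}{-9}}{2} = - \frac{7 \left(- \frac{1}{9}\right)}{2} = \left(- \frac{1}{2}\right) \left(- \frac{7}{9}\right) = \frac{7}{18} \approx 0.38889$)
$r{\left(D,U \right)} = 4 - D^{2}$ ($r{\left(D,U \right)} = 4 - D D = 4 - D^{2}$)
$N{\left(M,s \right)} = \frac{7}{18} - M$
$W = 96$
$n{\left(t \right)} = 2 - \frac{t^{2}}{2}$ ($n{\left(t \right)} = \frac{4 - t^{2}}{2} = 2 - \frac{t^{2}}{2}$)
$j{\left(p,L \right)} = L p$
$H = - \frac{5635}{54}$ ($H = \frac{23 \left(\frac{7}{18} - 14\right)}{3} = \frac{23 \left(- \frac{245}{18}\right)}{3} = \frac{1}{3} \left(- \frac{5635}{18}\right) = - \frac{5635}{54} \approx -104.35$)
$n{\left(W \right)} + H = \left(2 - \frac{96^{2}}{2}\right) - \frac{5635}{54} = \left(2 - 4608\right) - \frac{5635}{54} = -4606 - \frac{5635}{54} = - \frac{254359}{54}$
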